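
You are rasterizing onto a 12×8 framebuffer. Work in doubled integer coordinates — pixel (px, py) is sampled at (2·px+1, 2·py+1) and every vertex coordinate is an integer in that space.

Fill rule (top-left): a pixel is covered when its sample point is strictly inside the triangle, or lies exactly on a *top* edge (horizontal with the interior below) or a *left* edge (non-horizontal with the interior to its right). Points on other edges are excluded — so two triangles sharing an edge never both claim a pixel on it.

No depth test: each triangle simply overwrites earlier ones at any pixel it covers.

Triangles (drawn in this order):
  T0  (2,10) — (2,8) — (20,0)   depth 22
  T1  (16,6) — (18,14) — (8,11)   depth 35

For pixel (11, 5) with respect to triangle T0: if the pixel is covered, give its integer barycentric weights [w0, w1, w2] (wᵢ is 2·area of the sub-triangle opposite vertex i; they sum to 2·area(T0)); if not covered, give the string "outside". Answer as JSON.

T0:
  2·area = 36
  edge (2, 10)→(2, 8): d=(0,-2) top-left  bias=+0
  edge (2, 8)→(20, 0): d=(18,-8) top-left  bias=+0
  edge (20, 0)→(2, 10): d=(-18,10) right/bottom  bias=-1
    (4,2)@(9, 5): e=[14,2,20] → #
    (5,2)@(11, 5): e=[18,18,0] → ·  [on edge]
    (2,3)@(5, 7): e=[6,6,24] → #
    (3,3)@(7, 7): e=[10,22,4] → #
    (4,3)@(9, 7): e=[14,38,-16] → ·
    (1,4)@(3, 9): e=[2,26,8] → #
    (2,4)@(5, 9): e=[6,42,-12] → ·
    (3,4)@(7, 9): e=[10,58,-32] → ·
    (1,5)@(3, 11): e=[2,62,-28] → ·
  covered (4 px):
    · · · · · · · · · · · ·
    · · · · · · · · · · · ·
    · · · · # · · · · · · ·
    · · # # · · · · · · · ·
    · # · · · · · · · · · ·
    · · · · · · · · · · · ·
    · · · · · · · · · · · ·
    · · · · · · · · · · · ·
T1:
  2·area = 74
  edge (16, 6)→(18, 14): d=(2,8) right/bottom  bias=-1
  edge (18, 14)→(8, 11): d=(-10,-3) top-left  bias=+0
  edge (8, 11)→(16, 6): d=(8,-5) top-left  bias=+0
    (7,3)@(15, 7): e=[10,61,3] → #
    (8,3)@(17, 7): e=[-6,67,13] → ·
    (6,4)@(13, 9): e=[30,35,9] → #
    (8,4)@(17, 9): e=[-2,47,29] → ·
    (4,5)@(9, 11): e=[66,3,5] → #
    (5,5)@(11, 11): e=[50,9,15] → #
    (8,5)@(17, 11): e=[2,27,45] → #
    (9,5)@(19, 11): e=[-14,33,55] → ·
    (4,6)@(9, 13): e=[70,-17,21] → ·
    (5,6)@(11, 13): e=[54,-11,31] → ·
    (6,6)@(13, 13): e=[38,-5,41] → ·
    (7,6)@(15, 13): e=[22,1,51] → #
  covered (10 px):
    · · · · · · · · · · · ·
    · · · · · · · · · · · ·
    · · · · · · · · · · · ·
    · · · · · · · # · · · ·
    · · · · · · # # · · · ·
    · · · · # # # # # · · ·
    · · · · · · · # # · · ·
    · · · · · · · · · · · ·

Answer: "outside"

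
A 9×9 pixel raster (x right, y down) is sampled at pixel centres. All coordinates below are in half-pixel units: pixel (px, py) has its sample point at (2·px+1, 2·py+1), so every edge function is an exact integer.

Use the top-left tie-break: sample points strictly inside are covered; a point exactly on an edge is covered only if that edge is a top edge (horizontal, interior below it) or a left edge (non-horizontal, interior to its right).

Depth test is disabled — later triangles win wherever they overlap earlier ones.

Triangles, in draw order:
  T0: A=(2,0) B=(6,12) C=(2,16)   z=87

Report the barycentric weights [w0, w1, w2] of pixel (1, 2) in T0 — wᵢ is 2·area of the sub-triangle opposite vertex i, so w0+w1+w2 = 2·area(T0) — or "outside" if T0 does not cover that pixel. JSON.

T0:
  2·area = 64
  edge (2, 0)→(6, 12): d=(4,12) right/bottom  bias=-1
  edge (6, 12)→(2, 16): d=(-4,4) right/bottom  bias=-1
  edge (2, 16)→(2, 0): d=(0,-16) top-left  bias=+0
    (8,0)@(17, 1): e=[-176,0,240] → .  [on edge]
    (1,1)@(3, 3): e=[0,48,16] → .  [on edge]
    (7,1)@(15, 3): e=[-144,0,208] → .  [on edge]
    (1,2)@(3, 5): e=[8,40,16] → X
    (2,2)@(5, 5): e=[-16,32,48] → .
    (6,2)@(13, 5): e=[-112,0,176] → .  [on edge]
    (1,3)@(3, 7): e=[16,32,16] → X
    (2,3)@(5, 7): e=[-8,24,48] → .
    (5,3)@(11, 7): e=[-80,0,144] → .  [on edge]
    (1,4)@(3, 9): e=[24,24,16] → X
    (2,4)@(5, 9): e=[0,16,48] → .  [on edge]
    (4,4)@(9, 9): e=[-48,0,112] → .  [on edge]
    (3,5)@(7, 11): e=[-16,0,80] → .  [on edge]
    (2,6)@(5, 13): e=[16,0,48] → .  [on edge]
    (1,7)@(3, 15): e=[48,0,16] → .  [on edge]
    (3,7)@(7, 15): e=[0,-16,80] → .  [on edge]
    (0,8)@(1, 17): e=[80,0,-16] → .  [on edge]
  covered (6 px):
    . . . . . . . . .
    . . . . . . . . .
    . X . . . . . . .
    . X . . . . . . .
    . X . . . . . . .
    . X X . . . . . .
    . X . . . . . . .
    . . . . . . . . .
    . . . . . . . . .

Final: [40,16,8]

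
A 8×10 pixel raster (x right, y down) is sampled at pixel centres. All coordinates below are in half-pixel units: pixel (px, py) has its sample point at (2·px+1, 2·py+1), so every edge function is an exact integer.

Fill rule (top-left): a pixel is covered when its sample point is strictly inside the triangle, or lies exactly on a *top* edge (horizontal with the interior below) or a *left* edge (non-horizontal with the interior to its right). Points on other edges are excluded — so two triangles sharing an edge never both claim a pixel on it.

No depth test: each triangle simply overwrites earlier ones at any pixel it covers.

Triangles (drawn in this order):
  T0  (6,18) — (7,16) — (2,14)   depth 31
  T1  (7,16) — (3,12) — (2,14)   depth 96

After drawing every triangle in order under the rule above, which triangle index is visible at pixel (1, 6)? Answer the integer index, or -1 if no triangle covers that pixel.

T0:
  2·area = 12  (B↔C swapped to make it positive)
  edge (6, 18)→(2, 14): d=(-4,-4) top-left  bias=+0
  edge (2, 14)→(7, 16): d=(5,2) right/bottom  bias=-1
  edge (7, 16)→(6, 18): d=(-1,2) right/bottom  bias=-1
    (0,6)@(1, 13): e=[0,-3,15] → ·  [on edge]
    (1,7)@(3, 15): e=[0,3,9] → █  [on edge]
    (2,7)@(5, 15): e=[8,-1,5] → ·
    (1,8)@(3, 17): e=[-8,13,7] → ·
    (2,8)@(5, 17): e=[0,9,3] → █  [on edge]
    (3,8)@(7, 17): e=[8,5,-1] → ·
    (2,9)@(5, 19): e=[-8,19,1] → ·
    (3,9)@(7, 19): e=[0,15,-3] → ·  [on edge]
  covered (2 px):
    · · · · · · · ·
    · · · · · · · ·
    · · · · · · · ·
    · · · · · · · ·
    · · · · · · · ·
    · · · · · · · ·
    · · · · · · · ·
    · █ · · · · · ·
    · · █ · · · · ·
    · · · · · · · ·
T1:
  2·area = 12  (B↔C swapped to make it positive)
  edge (7, 16)→(2, 14): d=(-5,-2) top-left  bias=+0
  edge (2, 14)→(3, 12): d=(1,-2) top-left  bias=+0
  edge (3, 12)→(7, 16): d=(4,4) right/bottom  bias=-1
    (1,6)@(3, 13): e=[7,1,4] → █
    (2,6)@(5, 13): e=[11,5,-4] → ·
    (1,7)@(3, 15): e=[-3,3,12] → ·
    (2,7)@(5, 15): e=[1,7,4] → █
    (3,7)@(7, 15): e=[5,11,-4] → ·
    (2,8)@(5, 17): e=[-9,9,12] → ·
  covered (2 px):
    · · · · · · · ·
    · · · · · · · ·
    · · · · · · · ·
    · · · · · · · ·
    · · · · · · · ·
    · · · · · · · ·
    · █ · · · · · ·
    · · █ · · · · ·
    · · · · · · · ·
    · · · · · · · ·

Z-buffer (winner per pixel, '.' = empty):
  . . . . . . . .
  . . . . . . . .
  . . . . . . . .
  . . . . . . . .
  . . . . . . . .
  . . . . . . . .
  . 1 . . . . . .
  . 0 1 . . . . .
  . . 0 . . . . .
  . . . . . . . .

Answer: 1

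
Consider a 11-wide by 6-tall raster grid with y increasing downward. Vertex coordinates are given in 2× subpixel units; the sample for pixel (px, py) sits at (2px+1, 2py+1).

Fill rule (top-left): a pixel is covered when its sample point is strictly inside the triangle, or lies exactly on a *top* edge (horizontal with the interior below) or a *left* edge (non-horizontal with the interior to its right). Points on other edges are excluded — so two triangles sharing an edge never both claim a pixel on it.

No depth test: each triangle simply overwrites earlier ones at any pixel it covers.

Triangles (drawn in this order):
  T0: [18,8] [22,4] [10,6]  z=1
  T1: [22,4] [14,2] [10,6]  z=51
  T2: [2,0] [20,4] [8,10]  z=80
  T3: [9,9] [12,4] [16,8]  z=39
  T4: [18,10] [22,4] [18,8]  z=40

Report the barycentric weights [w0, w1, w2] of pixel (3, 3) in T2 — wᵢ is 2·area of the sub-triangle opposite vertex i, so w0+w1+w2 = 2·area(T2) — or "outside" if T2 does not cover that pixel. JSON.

T0:
  2·area = 40  (B↔C swapped to make it positive)
  edge (18, 8)→(10, 6): d=(-8,-2) top-left  bias=+0
  edge (10, 6)→(22, 4): d=(12,-2) top-left  bias=+0
  edge (22, 4)→(18, 8): d=(-4,4) right/bottom  bias=-1
    (8,2)@(17, 5): e=[22,2,16] → #
    (9,2)@(19, 5): e=[26,6,8] → #
    (10,2)@(21, 5): e=[30,10,0] → ·  [on edge]
    (7,3)@(15, 7): e=[2,22,16] → #
    (9,3)@(19, 7): e=[10,30,0] → ·  [on edge]
    (7,4)@(15, 9): e=[-14,46,8] → ·
    (8,4)@(17, 9): e=[-10,50,0] → ·  [on edge]
    (7,5)@(15, 11): e=[-30,70,0] → ·  [on edge]
  covered (4 px):
    · · · · · · · · · · ·
    · · · · · · · · · · ·
    · · · · · · · · # # ·
    · · · · · · · # # · ·
    · · · · · · · · · · ·
    · · · · · · · · · · ·
T1:
  2·area = 40  (B↔C swapped to make it positive)
  edge (22, 4)→(10, 6): d=(-12,2) right/bottom  bias=-1
  edge (10, 6)→(14, 2): d=(4,-4) top-left  bias=+0
  edge (14, 2)→(22, 4): d=(8,2) right/bottom  bias=-1
    (7,0)@(15, 1): e=[50,0,-10] → ·  [on edge]
    (6,1)@(13, 3): e=[30,0,10] → #  [on edge]
    (7,1)@(15, 3): e=[26,8,6] → #
    (8,1)@(17, 3): e=[22,16,2] → #
    (9,1)@(19, 3): e=[18,24,-2] → ·
    (5,2)@(11, 5): e=[10,0,30] → #  [on edge]
    (8,2)@(17, 5): e=[-2,24,18] → ·
    (4,3)@(9, 7): e=[-10,0,50] → ·  [on edge]
    (5,3)@(11, 7): e=[-14,8,46] → ·
    (6,3)@(13, 7): e=[-18,16,42] → ·
    (7,3)@(15, 7): e=[-22,24,38] → ·
    (3,4)@(7, 9): e=[-30,0,70] → ·  [on edge]
    (2,5)@(5, 11): e=[-50,0,90] → ·  [on edge]
  covered (6 px):
    · · · · · · · · · · ·
    · · · · · · # # # · ·
    · · · · · # # # · · ·
    · · · · · · · · · · ·
    · · · · · · · · · · ·
    · · · · · · · · · · ·
T2:
  2·area = 156
  edge (2, 0)→(20, 4): d=(18,4) right/bottom  bias=-1
  edge (20, 4)→(8, 10): d=(-12,6) right/bottom  bias=-1
  edge (8, 10)→(2, 0): d=(-6,-10) top-left  bias=+0
    (1,0)@(3, 1): e=[14,138,4] → #
    (2,0)@(5, 1): e=[6,126,24] → #
    (3,0)@(7, 1): e=[-2,114,44] → ·
    (1,1)@(3, 3): e=[50,114,-8] → ·
    (2,1)@(5, 3): e=[42,102,12] → #
    (3,1)@(7, 3): e=[34,90,32] → #
    (4,1)@(9, 3): e=[26,78,52] → #
    (5,1)@(11, 3): e=[18,66,72] → #
    (6,1)@(13, 3): e=[10,54,92] → #
    (7,1)@(15, 3): e=[2,42,112] → #
    (8,1)@(17, 3): e=[-6,30,132] → ·
    (2,2)@(5, 5): e=[78,78,0] → #  [on edge]
  covered (20 px):
    · # # · · · · · · · ·
    · · # # # # # # · · ·
    · · # # # # # # # · ·
    · · · # # # # · · · ·
    · · · · # · · · · · ·
    · · · · · · · · · · ·
T3:
  2·area = 32
  edge (9, 9)→(12, 4): d=(3,-5) top-left  bias=+0
  edge (12, 4)→(16, 8): d=(4,4) right/bottom  bias=-1
  edge (16, 8)→(9, 9): d=(-7,1) right/bottom  bias=-1
    (4,0)@(9, 1): e=[-24,0,56] → ·  [on edge]
    (5,1)@(11, 3): e=[-8,0,40] → ·  [on edge]
    (6,2)@(13, 5): e=[8,0,24] → ·  [on edge]
    (5,3)@(11, 7): e=[4,16,12] → #
    (6,3)@(13, 7): e=[14,8,10] → #
    (7,3)@(15, 7): e=[24,0,8] → ·  [on edge]
    (4,4)@(9, 9): e=[0,32,0] → ·  [on edge]
    (5,4)@(11, 9): e=[10,24,-2] → ·
    (6,4)@(13, 9): e=[20,16,-4] → ·
    (8,4)@(17, 9): e=[40,0,-8] → ·  [on edge]
    (9,5)@(19, 11): e=[56,0,-24] → ·  [on edge]
  covered (2 px):
    · · · · · · · · · · ·
    · · · · · · · · · · ·
    · · · · · · · · · · ·
    · · · · · # # · · · ·
    · · · · · · · · · · ·
    · · · · · · · · · · ·
T4:
  2·area = 8  (B↔C swapped to make it positive)
  edge (18, 10)→(18, 8): d=(0,-2) top-left  bias=+0
  edge (18, 8)→(22, 4): d=(4,-4) top-left  bias=+0
  edge (22, 4)→(18, 10): d=(-4,6) right/bottom  bias=-1
    (10,2)@(21, 5): e=[6,0,2] → #  [on edge]
    (9,3)@(19, 7): e=[2,0,6] → #  [on edge]
    (10,3)@(21, 7): e=[6,8,-6] → ·
    (8,4)@(17, 9): e=[-2,0,10] → ·  [on edge]
    (9,4)@(19, 9): e=[2,8,-2] → ·
    (7,5)@(15, 11): e=[-6,0,14] → ·  [on edge]
  covered (2 px):
    · · · · · · · · · · ·
    · · · · · · · · · · ·
    · · · · · · · · · · #
    · · · · · · · · · # ·
    · · · · · · · · · · ·
    · · · · · · · · · · ·

Final: [42,8,106]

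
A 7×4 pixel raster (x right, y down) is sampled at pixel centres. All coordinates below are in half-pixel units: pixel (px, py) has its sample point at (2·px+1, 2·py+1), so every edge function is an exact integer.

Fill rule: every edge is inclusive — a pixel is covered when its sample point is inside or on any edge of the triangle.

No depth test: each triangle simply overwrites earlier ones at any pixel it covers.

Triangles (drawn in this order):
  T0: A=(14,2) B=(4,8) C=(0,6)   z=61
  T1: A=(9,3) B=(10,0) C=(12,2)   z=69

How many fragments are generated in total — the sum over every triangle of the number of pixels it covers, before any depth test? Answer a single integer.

T0:
  2·area = 44
  edge (14, 2)→(4, 8): d=(-10,6) inclusive
  edge (4, 8)→(0, 6): d=(-4,-2) inclusive
  edge (0, 6)→(14, 2): d=(14,-4) inclusive
    (5,1)@(11, 3): e=[8,34,2] → █
    (6,1)@(13, 3): e=[-4,38,10] → ·
    (2,2)@(5, 5): e=[24,14,6] → █
    (3,2)@(7, 5): e=[12,18,14] → █
    (4,2)@(9, 5): e=[0,22,22] → █  [on edge]
    (5,2)@(11, 5): e=[-12,26,30] → ·
    (1,3)@(3, 7): e=[16,2,26] → █
    (3,3)@(7, 7): e=[-8,10,42] → ·
    (4,3)@(9, 7): e=[-20,14,50] → ·
  covered (6 px):
    · · · · · · ·
    · · · · · █ ·
    · · █ █ █ · ·
    · █ █ · · · ·
T1:
  2·area = 8
  edge (9, 3)→(10, 0): d=(1,-3) inclusive
  edge (10, 0)→(12, 2): d=(2,2) inclusive
  edge (12, 2)→(9, 3): d=(-3,1) inclusive
    (5,0)@(11, 1): e=[4,0,4] → █  [on edge]
    (6,0)@(13, 1): e=[10,-4,2] → ·
    (4,1)@(9, 3): e=[0,8,0] → █  [on edge]
    (5,1)@(11, 3): e=[6,4,-2] → ·
    (6,1)@(13, 3): e=[12,0,-4] → ·  [on edge]
    (1,2)@(3, 5): e=[-16,24,0] → ·  [on edge]
    (4,2)@(9, 5): e=[2,12,-6] → ·
  covered (2 px):
    · · · · · █ ·
    · · · · █ · ·
    · · · · · · ·
    · · · · · · ·

Final: 8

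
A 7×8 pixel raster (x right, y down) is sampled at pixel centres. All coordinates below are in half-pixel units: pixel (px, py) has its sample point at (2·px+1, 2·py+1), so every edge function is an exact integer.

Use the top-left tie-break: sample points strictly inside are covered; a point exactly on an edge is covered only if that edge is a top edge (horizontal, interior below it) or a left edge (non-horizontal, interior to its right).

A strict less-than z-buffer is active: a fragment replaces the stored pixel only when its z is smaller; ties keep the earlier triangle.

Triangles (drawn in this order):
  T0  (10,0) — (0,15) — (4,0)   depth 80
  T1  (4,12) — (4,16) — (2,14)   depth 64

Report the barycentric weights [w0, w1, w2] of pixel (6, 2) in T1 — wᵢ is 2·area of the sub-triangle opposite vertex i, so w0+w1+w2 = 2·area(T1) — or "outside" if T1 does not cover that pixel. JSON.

T0:
  2·area = 90
  edge (10, 0)→(0, 15): d=(-10,15) right/bottom  bias=-1
  edge (0, 15)→(4, 0): d=(4,-15) top-left  bias=+0
  edge (4, 0)→(10, 0): d=(6,0) top-left  bias=+0
    (2,0)@(5, 1): e=[65,19,6] → X
    (3,0)@(7, 1): e=[35,49,6] → X
    (4,0)@(9, 1): e=[5,79,6] → X
    (5,0)@(11, 1): e=[-25,109,6] → .
    (2,1)@(5, 3): e=[45,27,18] → X
    (4,1)@(9, 3): e=[-15,87,18] → .
    (1,2)@(3, 5): e=[55,5,30] → X
    (3,2)@(7, 5): e=[-5,65,30] → .
    (1,3)@(3, 7): e=[35,13,42] → X
    (3,3)@(7, 7): e=[-25,73,42] → .
    (1,4)@(3, 9): e=[15,21,54] → X
    (2,4)@(5, 9): e=[-15,51,54] → .
  covered (11 px):
    . . X X X . .
    . . X X . . .
    . X X . . . .
    . X X . . . .
    . X . . . . .
    . . . . . . .
    X . . . . . .
    . . . . . . .
T1:
  2·area = 8
  edge (4, 12)→(4, 16): d=(0,4) right/bottom  bias=-1
  edge (4, 16)→(2, 14): d=(-2,-2) top-left  bias=+0
  edge (2, 14)→(4, 12): d=(2,-2) top-left  bias=+0
    (6,1)@(13, 3): e=[-36,44,0] → .  [on edge]
    (5,2)@(11, 5): e=[-28,36,0] → .  [on edge]
    (4,3)@(9, 7): e=[-20,28,0] → .  [on edge]
    (3,4)@(7, 9): e=[-12,20,0] → .  [on edge]
    (2,5)@(5, 11): e=[-4,12,0] → .  [on edge]
    (0,6)@(1, 13): e=[12,0,-4] → .  [on edge]
    (1,6)@(3, 13): e=[4,4,0] → X  [on edge]
    (2,6)@(5, 13): e=[-4,8,4] → .
    (0,7)@(1, 15): e=[12,-4,0] → .  [on edge]
    (1,7)@(3, 15): e=[4,0,4] → X  [on edge]
    (2,7)@(5, 15): e=[-4,4,8] → .
  covered (2 px):
    . . . . . . .
    . . . . . . .
    . . . . . . .
    . . . . . . .
    . . . . . . .
    . . . . . . .
    . X . . . . .
    . X . . . . .

Final: "outside"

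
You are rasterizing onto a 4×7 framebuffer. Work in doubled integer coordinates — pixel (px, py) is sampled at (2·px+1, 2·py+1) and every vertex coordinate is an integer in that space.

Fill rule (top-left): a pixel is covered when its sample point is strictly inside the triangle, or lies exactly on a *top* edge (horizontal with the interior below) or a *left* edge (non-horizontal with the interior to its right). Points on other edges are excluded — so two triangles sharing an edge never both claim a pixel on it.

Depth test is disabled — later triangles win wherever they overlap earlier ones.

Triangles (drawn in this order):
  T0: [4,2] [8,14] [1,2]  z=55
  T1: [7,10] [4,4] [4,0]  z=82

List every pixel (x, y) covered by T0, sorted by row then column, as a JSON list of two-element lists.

T0:
  2·area = 36
  edge (4, 2)→(8, 14): d=(4,12) right/bottom  bias=-1
  edge (8, 14)→(1, 2): d=(-7,-12) top-left  bias=+0
  edge (1, 2)→(4, 2): d=(3,0) top-left  bias=+0
    (1,1)@(3, 3): e=[16,17,3] → █
    (2,1)@(5, 3): e=[-8,41,3] → ·
    (1,2)@(3, 5): e=[24,3,9] → █
    (2,2)@(5, 5): e=[0,27,9] → ·  [on edge]
    (1,3)@(3, 7): e=[32,-11,15] → ·
    (2,3)@(5, 7): e=[8,13,15] → █
    (3,3)@(7, 7): e=[-16,37,15] → ·
    (2,4)@(5, 9): e=[16,-1,21] → ·
    (3,5)@(7, 11): e=[0,9,27] → ·  [on edge]
  covered (3 px):
    · · · ·
    · █ · ·
    · █ · ·
    · · █ ·
    · · · ·
    · · · ·
    · · · ·
T1:
  2·area = 12
  edge (7, 10)→(4, 4): d=(-3,-6) top-left  bias=+0
  edge (4, 4)→(4, 0): d=(0,-4) top-left  bias=+0
  edge (4, 0)→(7, 10): d=(3,10) right/bottom  bias=-1
    (2,2)@(5, 5): e=[3,4,5] → █
    (3,2)@(7, 5): e=[15,12,-15] → ·
    (2,3)@(5, 7): e=[-3,4,11] → ·
  covered (1 px):
    · · · ·
    · · · ·
    · · █ ·
    · · · ·
    · · · ·
    · · · ·
    · · · ·

Final: [[1,1],[1,2],[2,3]]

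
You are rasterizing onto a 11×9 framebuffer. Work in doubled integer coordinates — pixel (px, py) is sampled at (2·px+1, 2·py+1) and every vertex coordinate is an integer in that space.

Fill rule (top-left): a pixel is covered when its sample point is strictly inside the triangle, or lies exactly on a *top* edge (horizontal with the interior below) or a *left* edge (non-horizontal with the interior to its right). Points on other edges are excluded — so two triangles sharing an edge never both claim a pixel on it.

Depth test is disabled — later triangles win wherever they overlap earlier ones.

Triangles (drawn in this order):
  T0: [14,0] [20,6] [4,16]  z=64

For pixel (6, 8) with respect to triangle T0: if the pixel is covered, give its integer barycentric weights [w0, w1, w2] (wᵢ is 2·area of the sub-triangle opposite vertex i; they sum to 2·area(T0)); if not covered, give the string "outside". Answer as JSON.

T0:
  2·area = 156
  edge (14, 0)→(20, 6): d=(6,6) right/bottom  bias=-1
  edge (20, 6)→(4, 16): d=(-16,10) right/bottom  bias=-1
  edge (4, 16)→(14, 0): d=(10,-16) top-left  bias=+0
    (7,0)@(15, 1): e=[0,130,26] → .  [on edge]
    (6,1)@(13, 3): e=[24,118,14] → X
    (7,1)@(15, 3): e=[12,98,46] → X
    (8,1)@(17, 3): e=[0,78,78] → .  [on edge]
    (5,2)@(11, 5): e=[48,106,2] → X
    (8,2)@(17, 5): e=[12,46,98] → X
    (9,2)@(19, 5): e=[0,26,130] → .  [on edge]
    (5,3)@(11, 7): e=[60,74,22] → X
    (9,3)@(19, 7): e=[12,-6,150] → .
    (10,3)@(21, 7): e=[0,-26,182] → .  [on edge]
    (4,4)@(9, 9): e=[84,62,10] → X
    (8,4)@(17, 9): e=[36,-18,138] → .
  covered (18 px):
    . . . . . . . . . . .
    . . . . . . X X . . .
    . . . . . X X X X . .
    . . . . . X X X X . .
    . . . . X X X X . . .
    . . . . X X . . . . .
    . . . X . . . . . . .
    . . X . . . . . . . .
    . . . . . . . . . . .

Answer: "outside"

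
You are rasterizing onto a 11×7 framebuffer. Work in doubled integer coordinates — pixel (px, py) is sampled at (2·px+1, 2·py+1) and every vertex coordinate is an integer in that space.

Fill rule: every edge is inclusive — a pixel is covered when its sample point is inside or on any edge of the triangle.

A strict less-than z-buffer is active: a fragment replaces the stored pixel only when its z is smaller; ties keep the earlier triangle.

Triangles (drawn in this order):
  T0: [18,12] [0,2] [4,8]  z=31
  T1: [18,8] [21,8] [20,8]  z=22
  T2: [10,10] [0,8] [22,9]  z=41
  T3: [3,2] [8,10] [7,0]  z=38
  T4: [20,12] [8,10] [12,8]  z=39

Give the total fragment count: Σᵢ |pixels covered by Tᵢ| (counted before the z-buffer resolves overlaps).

T0:
  2·area = 68  (B↔C swapped to make it positive)
  edge (18, 12)→(4, 8): d=(-14,-4) inclusive
  edge (4, 8)→(0, 2): d=(-4,-6) inclusive
  edge (0, 2)→(18, 12): d=(18,10) inclusive
    (0,1)@(1, 3): e=[58,2,8] → X
    (1,1)@(3, 3): e=[66,14,-12] → .
    (0,2)@(1, 5): e=[30,-6,44] → .
    (1,2)@(3, 5): e=[38,6,24] → X
    (2,2)@(5, 5): e=[46,18,4] → X
    (3,2)@(7, 5): e=[54,30,-16] → .
    (1,3)@(3, 7): e=[10,-2,60] → .
    (2,3)@(5, 7): e=[18,10,40] → X
    (3,3)@(7, 7): e=[26,22,20] → X
    (4,3)@(9, 7): e=[34,34,0] → X  [on edge]
    (5,3)@(11, 7): e=[42,46,-20] → .
    (2,4)@(5, 9): e=[-10,2,76] → .
  covered (9 px):
    . . . . . . . . . . .
    X . . . . . . . . . .
    . X X . . . . . . . .
    . . X X X . . . . . .
    . . . . X X . . . . .
    . . . . . . . X . . .
    . . . . . . . . . . .
T1:
  degenerate (2·area = 0) — covers nothing
T2:
  2·area = 34
  edge (10, 10)→(0, 8): d=(-10,-2) inclusive
  edge (0, 8)→(22, 9): d=(22,1) inclusive
  edge (22, 9)→(10, 10): d=(-12,1) inclusive
    (2,4)@(5, 9): e=[0,17,17] → X  [on edge]
    (3,4)@(7, 9): e=[4,15,15] → X
    (4,4)@(9, 9): e=[8,13,13] → X
    (5,4)@(11, 9): e=[12,11,11] → X
    (6,4)@(13, 9): e=[16,9,9] → X
    (7,4)@(15, 9): e=[20,7,7] → X
    (8,4)@(17, 9): e=[24,5,5] → X
    (9,4)@(19, 9): e=[28,3,3] → X
    (10,4)@(21, 9): e=[32,1,1] → X
    (2,5)@(5, 11): e=[-20,61,-7] → .
    (3,5)@(7, 11): e=[-16,59,-9] → .
    (4,5)@(9, 11): e=[-12,57,-11] → .
    (7,5)@(15, 11): e=[0,51,-17] → .  [on edge]
  covered (9 px):
    . . . . . . . . . . .
    . . . . . . . . . . .
    . . . . . . . . . . .
    . . . . . . . . . . .
    . . X X X X X X X X X
    . . . . . . . . . . .
    . . . . . . . . . . .
T3:
  2·area = 42  (B↔C swapped to make it positive)
  edge (3, 2)→(7, 0): d=(4,-2) inclusive
  edge (7, 0)→(8, 10): d=(1,10) inclusive
  edge (8, 10)→(3, 2): d=(-5,-8) inclusive
    (2,0)@(5, 1): e=[0,21,21] → X  [on edge]
    (3,0)@(7, 1): e=[4,1,37] → X
    (4,0)@(9, 1): e=[8,-19,53] → .
    (0,1)@(1, 3): e=[0,63,-21] → .  [on edge]
    (2,1)@(5, 3): e=[8,23,11] → X
    (4,1)@(9, 3): e=[16,-17,43] → .
    (2,2)@(5, 5): e=[16,25,1] → X
    (4,2)@(9, 5): e=[24,-15,33] → .
    (2,3)@(5, 7): e=[24,27,-9] → .
    (3,3)@(7, 7): e=[28,7,7] → X
    (4,3)@(9, 7): e=[32,-13,23] → .
    (3,4)@(7, 9): e=[36,9,-3] → .
  covered (7 px):
    . . X X . . . . . . .
    . . X X . . . . . . .
    . . X X . . . . . . .
    . . . X . . . . . . .
    . . . . . . . . . . .
    . . . . . . . . . . .
    . . . . . . . . . . .
T4:
  2·area = 32
  edge (20, 12)→(8, 10): d=(-12,-2) inclusive
  edge (8, 10)→(12, 8): d=(4,-2) inclusive
  edge (12, 8)→(20, 12): d=(8,4) inclusive
    (5,4)@(11, 9): e=[18,2,12] → X
    (6,4)@(13, 9): e=[22,6,4] → X
    (7,4)@(15, 9): e=[26,10,-4] → .
    (5,5)@(11, 11): e=[-6,10,28] → .
    (6,5)@(13, 11): e=[-2,14,20] → .
    (7,5)@(15, 11): e=[2,18,12] → X
    (8,5)@(17, 11): e=[6,22,4] → X
    (9,5)@(19, 11): e=[10,26,-4] → .
    (7,6)@(15, 13): e=[-22,26,28] → .
    (8,6)@(17, 13): e=[-18,30,20] → .
  covered (4 px):
    . . . . . . . . . . .
    . . . . . . . . . . .
    . . . . . . . . . . .
    . . . . . . . . . . .
    . . . . . X X . . . .
    . . . . . . . X X . .
    . . . . . . . . . . .

Answer: 29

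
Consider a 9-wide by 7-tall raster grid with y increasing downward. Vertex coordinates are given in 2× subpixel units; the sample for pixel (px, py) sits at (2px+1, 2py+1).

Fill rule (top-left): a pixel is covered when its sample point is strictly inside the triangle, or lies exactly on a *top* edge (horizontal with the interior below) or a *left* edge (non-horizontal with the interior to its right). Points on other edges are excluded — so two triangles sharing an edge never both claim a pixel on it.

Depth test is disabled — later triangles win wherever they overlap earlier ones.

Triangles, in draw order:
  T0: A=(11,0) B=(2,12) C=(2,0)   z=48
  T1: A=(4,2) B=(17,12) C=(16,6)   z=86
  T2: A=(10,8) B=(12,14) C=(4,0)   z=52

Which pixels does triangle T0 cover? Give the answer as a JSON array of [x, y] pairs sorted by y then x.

T0:
  2·area = 108
  edge (11, 0)→(2, 12): d=(-9,12) right/bottom  bias=-1
  edge (2, 12)→(2, 0): d=(0,-12) top-left  bias=+0
  edge (2, 0)→(11, 0): d=(9,0) top-left  bias=+0
    (1,0)@(3, 1): e=[87,12,9] → X
    (2,0)@(5, 1): e=[63,36,9] → X
    (3,0)@(7, 1): e=[39,60,9] → X
    (4,0)@(9, 1): e=[15,84,9] → X
    (5,0)@(11, 1): e=[-9,108,9] → .
    (1,1)@(3, 3): e=[69,12,27] → X
    (4,1)@(9, 3): e=[-3,84,27] → .
    (1,2)@(3, 5): e=[51,12,45] → X
    (4,2)@(9, 5): e=[-21,84,45] → .
    (1,3)@(3, 7): e=[33,12,63] → X
    (3,3)@(7, 7): e=[-15,60,63] → .
    (1,4)@(3, 9): e=[15,12,81] → X
  covered (13 px):
    . X X X X . . . .
    . X X X . . . . .
    . X X X . . . . .
    . X X . . . . . .
    . X . . . . . . .
    . . . . . . . . .
    . . . . . . . . .
T1:
  2·area = 68  (B↔C swapped to make it positive)
  edge (4, 2)→(16, 6): d=(12,4) right/bottom  bias=-1
  edge (16, 6)→(17, 12): d=(1,6) right/bottom  bias=-1
  edge (17, 12)→(4, 2): d=(-13,-10) top-left  bias=+0
    (0,0)@(1, 1): e=[0,85,-17] → .  [on edge]
    (3,1)@(7, 3): e=[0,51,17] → .  [on edge]
    (4,2)@(9, 5): e=[16,41,11] → X
    (5,2)@(11, 5): e=[8,29,31] → X
    (6,2)@(13, 5): e=[0,17,51] → .  [on edge]
    (4,3)@(9, 7): e=[40,43,-15] → .
    (5,3)@(11, 7): e=[32,31,5] → X
    (6,3)@(13, 7): e=[24,19,25] → X
    (7,3)@(15, 7): e=[16,7,45] → X
    (8,3)@(17, 7): e=[8,-5,65] → .
    (5,4)@(11, 9): e=[56,33,-21] → .
    (6,4)@(13, 9): e=[48,21,-1] → .
  covered (6 px):
    . . . . . . . . .
    . . . . . . . . .
    . . . . X X . . .
    . . . . . X X X .
    . . . . . . . X .
    . . . . . . . . .
    . . . . . . . . .
T2:
  2·area = 20
  edge (10, 8)→(12, 14): d=(2,6) right/bottom  bias=-1
  edge (12, 14)→(4, 0): d=(-8,-14) top-left  bias=+0
  edge (4, 0)→(10, 8): d=(6,8) right/bottom  bias=-1
    (3,2)@(7, 5): e=[12,2,6] → X
    (4,2)@(9, 5): e=[0,30,-10] → .  [on edge]
    (3,3)@(7, 7): e=[16,-14,18] → .
    (4,3)@(9, 7): e=[4,14,2] → X
    (5,3)@(11, 7): e=[-8,42,-14] → .
    (4,4)@(9, 9): e=[8,-2,14] → .
    (5,5)@(11, 11): e=[0,10,10] → .  [on edge]
  covered (2 px):
    . . . . . . . . .
    . . . . . . . . .
    . . . X . . . . .
    . . . . X . . . .
    . . . . . . . . .
    . . . . . . . . .
    . . . . . . . . .

Final: [[1,0],[2,0],[3,0],[4,0],[1,1],[2,1],[3,1],[1,2],[2,2],[3,2],[1,3],[2,3],[1,4]]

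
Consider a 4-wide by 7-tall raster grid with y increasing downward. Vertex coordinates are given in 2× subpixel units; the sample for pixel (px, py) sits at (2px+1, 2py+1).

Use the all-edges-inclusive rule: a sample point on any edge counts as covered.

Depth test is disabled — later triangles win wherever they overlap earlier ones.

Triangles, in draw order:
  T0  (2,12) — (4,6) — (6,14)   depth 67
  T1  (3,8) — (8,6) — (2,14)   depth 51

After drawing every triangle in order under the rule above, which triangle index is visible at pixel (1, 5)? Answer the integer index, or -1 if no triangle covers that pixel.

T0:
  2·area = 28
  edge (2, 12)→(4, 6): d=(2,-6) inclusive
  edge (4, 6)→(6, 14): d=(2,8) inclusive
  edge (6, 14)→(2, 12): d=(-4,-2) inclusive
    (2,1)@(5, 3): e=[0,-14,42] → .  [on edge]
    (1,4)@(3, 9): e=[0,14,14] → X  [on edge]
    (2,4)@(5, 9): e=[12,-2,18] → .
    (1,5)@(3, 11): e=[4,18,6] → X
    (2,5)@(5, 11): e=[16,2,10] → X
    (3,5)@(7, 11): e=[28,-14,14] → .
    (1,6)@(3, 13): e=[8,22,-2] → .
    (2,6)@(5, 13): e=[20,6,2] → X
    (3,6)@(7, 13): e=[32,-10,6] → .
  covered (4 px):
    . . . .
    . . . .
    . . . .
    . . . .
    . X . .
    . X X .
    . . X .
T1:
  2·area = 28
  edge (3, 8)→(8, 6): d=(5,-2) inclusive
  edge (8, 6)→(2, 14): d=(-6,8) inclusive
  edge (2, 14)→(3, 8): d=(1,-6) inclusive
    (3,3)@(7, 7): e=[3,2,23] → X
    (1,4)@(3, 9): e=[5,22,1] → X
    (2,4)@(5, 9): e=[9,6,13] → X
    (3,4)@(7, 9): e=[13,-10,25] → .
    (1,5)@(3, 11): e=[15,10,3] → X
    (2,5)@(5, 11): e=[19,-6,15] → .
    (1,6)@(3, 13): e=[25,-2,5] → .
  covered (4 px):
    . . . .
    . . . .
    . . . .
    . . . X
    . X X .
    . X . .
    . . . .

Z-buffer (winner per pixel, '.' = empty):
  . . . .
  . . . .
  . . . .
  . . . 1
  . 1 1 .
  . 1 0 .
  . . 0 .

Answer: 1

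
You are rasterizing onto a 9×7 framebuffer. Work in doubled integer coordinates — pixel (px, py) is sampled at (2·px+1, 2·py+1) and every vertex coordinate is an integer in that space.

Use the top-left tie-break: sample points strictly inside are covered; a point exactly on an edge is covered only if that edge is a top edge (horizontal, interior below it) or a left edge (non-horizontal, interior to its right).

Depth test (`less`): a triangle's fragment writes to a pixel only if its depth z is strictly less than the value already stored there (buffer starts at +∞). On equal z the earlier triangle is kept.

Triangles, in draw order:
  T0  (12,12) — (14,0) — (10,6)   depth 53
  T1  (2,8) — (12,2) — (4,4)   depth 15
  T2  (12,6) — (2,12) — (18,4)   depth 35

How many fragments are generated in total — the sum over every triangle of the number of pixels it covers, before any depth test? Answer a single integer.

T0:
  2·area = 36  (B↔C swapped to make it positive)
  edge (12, 12)→(10, 6): d=(-2,-6) top-left  bias=+0
  edge (10, 6)→(14, 0): d=(4,-6) top-left  bias=+0
  edge (14, 0)→(12, 12): d=(-2,12) right/bottom  bias=-1
    (4,1)@(9, 3): e=[0,-18,54] → ·  [on edge]
    (6,1)@(13, 3): e=[24,6,6] → #
    (7,1)@(15, 3): e=[36,18,-18] → ·
    (5,2)@(11, 5): e=[8,2,26] → #
    (7,2)@(15, 5): e=[32,26,-22] → ·
    (5,3)@(11, 7): e=[4,10,22] → #
    (6,3)@(13, 7): e=[16,22,-2] → ·
    (5,4)@(11, 9): e=[0,18,18] → #  [on edge]
    (6,4)@(13, 9): e=[12,30,-6] → ·
    (5,5)@(11, 11): e=[-4,26,14] → ·
  covered (5 px):
    · · · · · · · · ·
    · · · · · · # · ·
    · · · · · # # · ·
    · · · · · # · · ·
    · · · · · # · · ·
    · · · · · · · · ·
    · · · · · · · · ·
T1:
  2·area = 28  (B↔C swapped to make it positive)
  edge (2, 8)→(4, 4): d=(2,-4) top-left  bias=+0
  edge (4, 4)→(12, 2): d=(8,-2) top-left  bias=+0
  edge (12, 2)→(2, 8): d=(-10,6) right/bottom  bias=-1
    (4,1)@(9, 3): e=[18,2,8] → #
    (5,1)@(11, 3): e=[26,6,-4] → ·
    (2,2)@(5, 5): e=[6,10,12] → #
    (3,2)@(7, 5): e=[14,14,0] → ·  [on edge]
    (4,2)@(9, 5): e=[22,18,-12] → ·
    (1,3)@(3, 7): e=[2,22,4] → #
    (2,3)@(5, 7): e=[10,26,-8] → ·
    (1,4)@(3, 9): e=[6,38,-16] → ·
  covered (3 px):
    · · · · · · · · ·
    · · · · # · · · ·
    · · # · · · · · ·
    · # · · · · · · ·
    · · · · · · · · ·
    · · · · · · · · ·
    · · · · · · · · ·
T2:
  2·area = 16  (B↔C swapped to make it positive)
  edge (12, 6)→(18, 4): d=(6,-2) top-left  bias=+0
  edge (18, 4)→(2, 12): d=(-16,8) right/bottom  bias=-1
  edge (2, 12)→(12, 6): d=(10,-6) top-left  bias=+0
    (8,1)@(17, 3): e=[-8,24,0] → ·  [on edge]
    (7,2)@(15, 5): e=[0,8,8] → #  [on edge]
    (8,2)@(17, 5): e=[4,-8,20] → ·
    (4,3)@(9, 7): e=[0,24,-8] → ·  [on edge]
    (5,3)@(11, 7): e=[4,8,4] → #
    (6,3)@(13, 7): e=[8,-8,16] → ·
    (7,3)@(15, 7): e=[12,-24,28] → ·
    (1,4)@(3, 9): e=[0,40,-24] → ·  [on edge]
    (3,4)@(7, 9): e=[8,8,0] → #  [on edge]
    (4,4)@(9, 9): e=[12,-8,12] → ·
    (5,4)@(11, 9): e=[16,-24,24] → ·
    (3,5)@(7, 11): e=[20,-24,20] → ·
  covered (3 px):
    · · · · · · · · ·
    · · · · · · · · ·
    · · · · · · · # ·
    · · · · · # · · ·
    · · · # · · · · ·
    · · · · · · · · ·
    · · · · · · · · ·

Final: 11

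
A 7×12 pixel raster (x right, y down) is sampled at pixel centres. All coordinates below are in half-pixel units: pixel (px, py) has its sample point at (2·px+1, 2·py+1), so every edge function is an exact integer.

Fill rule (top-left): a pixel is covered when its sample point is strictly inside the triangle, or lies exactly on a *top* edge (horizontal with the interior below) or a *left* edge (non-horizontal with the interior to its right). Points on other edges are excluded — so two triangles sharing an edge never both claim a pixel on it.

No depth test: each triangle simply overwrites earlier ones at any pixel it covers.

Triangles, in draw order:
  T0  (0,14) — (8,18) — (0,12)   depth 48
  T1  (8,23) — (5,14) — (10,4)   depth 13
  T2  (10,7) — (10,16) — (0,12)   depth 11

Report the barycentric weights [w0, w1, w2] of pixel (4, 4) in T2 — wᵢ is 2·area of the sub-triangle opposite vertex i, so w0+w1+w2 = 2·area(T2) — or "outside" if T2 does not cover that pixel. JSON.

T0:
  2·area = 16  (B↔C swapped to make it positive)
  edge (0, 14)→(0, 12): d=(0,-2) top-left  bias=+0
  edge (0, 12)→(8, 18): d=(8,6) right/bottom  bias=-1
  edge (8, 18)→(0, 14): d=(-8,-4) top-left  bias=+0
    (0,6)@(1, 13): e=[2,2,12] → █
    (1,6)@(3, 13): e=[6,-10,20] → ·
    (0,7)@(1, 15): e=[2,18,-4] → ·
    (1,7)@(3, 15): e=[6,6,4] → █
    (2,7)@(5, 15): e=[10,-6,12] → ·
    (1,8)@(3, 17): e=[6,22,-12] → ·
  covered (2 px):
    · · · · · · ·
    · · · · · · ·
    · · · · · · ·
    · · · · · · ·
    · · · · · · ·
    · · · · · · ·
    █ · · · · · ·
    · █ · · · · ·
    · · · · · · ·
    · · · · · · ·
    · · · · · · ·
    · · · · · · ·
T1:
  2·area = 75
  edge (8, 23)→(5, 14): d=(-3,-9) top-left  bias=+0
  edge (5, 14)→(10, 4): d=(5,-10) top-left  bias=+0
  edge (10, 4)→(8, 23): d=(-2,19) right/bottom  bias=-1
    (4,3)@(9, 7): e=[57,5,13] → █
    (5,3)@(11, 7): e=[75,25,-25] → ·
    (4,4)@(9, 9): e=[51,15,9] → █
    (5,4)@(11, 9): e=[69,35,-29] → ·
    (3,5)@(7, 11): e=[27,5,43] → █
    (5,5)@(11, 11): e=[63,45,-33] → ·
    (3,6)@(7, 13): e=[21,15,39] → █
    (5,6)@(11, 13): e=[57,55,-37] → ·
    (3,7)@(7, 15): e=[15,25,35] → █
    (4,7)@(9, 15): e=[33,45,-3] → ·
    (3,8)@(7, 17): e=[9,35,31] → █
    (4,8)@(9, 17): e=[27,55,-7] → ·
  covered (9 px):
    · · · · · · ·
    · · · · · · ·
    · · · · · · ·
    · · · · █ · ·
    · · · · █ · ·
    · · · █ █ · ·
    · · · █ █ · ·
    · · · █ · · ·
    · · · █ · · ·
    · · · █ · · ·
    · · · · · · ·
    · · · · · · ·
T2:
  2·area = 90
  edge (10, 7)→(10, 16): d=(0,9) right/bottom  bias=-1
  edge (10, 16)→(0, 12): d=(-10,-4) top-left  bias=+0
  edge (0, 12)→(10, 7): d=(10,-5) top-left  bias=+0
    (3,4)@(7, 9): e=[27,58,5] → █
    (4,4)@(9, 9): e=[9,66,15] → █
    (5,4)@(11, 9): e=[-9,74,25] → ·
    (1,5)@(3, 11): e=[63,22,5] → █
    (2,5)@(5, 11): e=[45,30,15] → █
    (5,5)@(11, 11): e=[-9,54,45] → ·
    (1,6)@(3, 13): e=[63,2,25] → █
    (5,6)@(11, 13): e=[-9,34,65] → ·
    (1,7)@(3, 15): e=[63,-18,45] → ·
    (2,7)@(5, 15): e=[45,-10,55] → ·
    (3,7)@(7, 15): e=[27,-2,65] → ·
    (4,7)@(9, 15): e=[9,6,75] → █
  covered (11 px):
    · · · · · · ·
    · · · · · · ·
    · · · · · · ·
    · · · · · · ·
    · · · █ █ · ·
    · █ █ █ █ · ·
    · █ █ █ █ · ·
    · · · · █ · ·
    · · · · · · ·
    · · · · · · ·
    · · · · · · ·
    · · · · · · ·

Answer: [66,15,9]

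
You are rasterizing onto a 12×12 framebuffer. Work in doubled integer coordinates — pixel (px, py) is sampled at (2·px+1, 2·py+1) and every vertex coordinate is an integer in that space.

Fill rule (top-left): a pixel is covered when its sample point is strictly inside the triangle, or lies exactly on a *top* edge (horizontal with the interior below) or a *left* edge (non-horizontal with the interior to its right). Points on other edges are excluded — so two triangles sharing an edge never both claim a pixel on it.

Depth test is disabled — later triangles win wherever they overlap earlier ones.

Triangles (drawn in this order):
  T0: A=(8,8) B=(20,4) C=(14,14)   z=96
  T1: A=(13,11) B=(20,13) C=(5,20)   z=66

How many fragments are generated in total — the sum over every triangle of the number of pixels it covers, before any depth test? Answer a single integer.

T0:
  2·area = 96
  edge (8, 8)→(20, 4): d=(12,-4) top-left  bias=+0
  edge (20, 4)→(14, 14): d=(-6,10) right/bottom  bias=-1
  edge (14, 14)→(8, 8): d=(-6,-6) top-left  bias=+0
    (0,0)@(1, 1): e=[-112,208,0] → ·  [on edge]
    (1,1)@(3, 3): e=[-80,176,0] → ·  [on edge]
    (11,1)@(23, 3): e=[0,-24,120] → ·  [on edge]
    (2,2)@(5, 5): e=[-48,144,0] → ·  [on edge]
    (8,2)@(17, 5): e=[0,24,72] → █  [on edge]
    (9,2)@(19, 5): e=[8,4,84] → █
    (10,2)@(21, 5): e=[16,-16,96] → ·
    (3,3)@(7, 7): e=[-16,112,0] → ·  [on edge]
    (5,3)@(11, 7): e=[0,72,24] → █  [on edge]
    (6,3)@(13, 7): e=[8,52,36] → █
    (7,3)@(15, 7): e=[16,32,48] → █
    (9,3)@(19, 7): e=[32,-8,72] → ·
    (2,4)@(5, 9): e=[0,120,-24] → ·  [on edge]
    (4,4)@(9, 9): e=[16,80,0] → █  [on edge]
    (8,4)@(17, 9): e=[48,0,48] → ·  [on edge]
    (5,5)@(11, 11): e=[48,48,0] → █  [on edge]
    (6,6)@(13, 13): e=[80,16,0] → █  [on edge]
    (7,7)@(15, 15): e=[112,-16,0] → ·  [on edge]
    (8,8)@(17, 17): e=[144,-48,0] → ·  [on edge]
    (5,9)@(11, 19): e=[144,0,-48] → ·  [on edge]
    (9,9)@(19, 19): e=[176,-80,0] → ·  [on edge]
    (10,10)@(21, 21): e=[208,-112,0] → ·  [on edge]
    (11,11)@(23, 23): e=[240,-144,0] → ·  [on edge]
  covered (14 px):
    · · · · · · · · · · · ·
    · · · · · · · · · · · ·
    · · · · · · · · █ █ · ·
    · · · · · █ █ █ █ · · ·
    · · · · █ █ █ █ · · · ·
    · · · · · █ █ █ · · · ·
    · · · · · · █ · · · · ·
    · · · · · · · · · · · ·
    · · · · · · · · · · · ·
    · · · · · · · · · · · ·
    · · · · · · · · · · · ·
    · · · · · · · · · · · ·
T1:
  2·area = 79
  edge (13, 11)→(20, 13): d=(7,2) right/bottom  bias=-1
  edge (20, 13)→(5, 20): d=(-15,7) right/bottom  bias=-1
  edge (5, 20)→(13, 11): d=(8,-9) top-left  bias=+0
    (6,5)@(13, 11): e=[0,79,0] → ·  [on edge]
    (6,6)@(13, 13): e=[14,49,16] → █
    (7,6)@(15, 13): e=[10,35,34] → █
    (8,6)@(17, 13): e=[6,21,52] → █
    (9,6)@(19, 13): e=[2,7,70] → █
    (10,6)@(21, 13): e=[-2,-7,88] → ·
    (5,7)@(11, 15): e=[32,33,14] → █
    (8,7)@(17, 15): e=[20,-9,68] → ·
    (9,7)@(19, 15): e=[16,-23,86] → ·
    (4,8)@(9, 17): e=[50,17,12] → █
    (6,8)@(13, 17): e=[42,-11,48] → ·
    (7,8)@(15, 17): e=[38,-25,66] → ·
  covered (10 px):
    · · · · · · · · · · · ·
    · · · · · · · · · · · ·
    · · · · · · · · · · · ·
    · · · · · · · · · · · ·
    · · · · · · · · · · · ·
    · · · · · · · · · · · ·
    · · · · · · █ █ █ █ · ·
    · · · · · █ █ █ · · · ·
    · · · · █ █ · · · · · ·
    · · · █ · · · · · · · ·
    · · · · · · · · · · · ·
    · · · · · · · · · · · ·

Answer: 24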